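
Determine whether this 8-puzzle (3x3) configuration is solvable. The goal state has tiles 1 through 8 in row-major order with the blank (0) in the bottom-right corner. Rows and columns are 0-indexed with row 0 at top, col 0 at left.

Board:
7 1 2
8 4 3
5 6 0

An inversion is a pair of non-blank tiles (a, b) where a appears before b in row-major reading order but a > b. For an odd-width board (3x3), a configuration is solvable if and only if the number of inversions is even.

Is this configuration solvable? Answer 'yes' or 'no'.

Answer: no

Derivation:
Inversions (pairs i<j in row-major order where tile[i] > tile[j] > 0): 11
11 is odd, so the puzzle is not solvable.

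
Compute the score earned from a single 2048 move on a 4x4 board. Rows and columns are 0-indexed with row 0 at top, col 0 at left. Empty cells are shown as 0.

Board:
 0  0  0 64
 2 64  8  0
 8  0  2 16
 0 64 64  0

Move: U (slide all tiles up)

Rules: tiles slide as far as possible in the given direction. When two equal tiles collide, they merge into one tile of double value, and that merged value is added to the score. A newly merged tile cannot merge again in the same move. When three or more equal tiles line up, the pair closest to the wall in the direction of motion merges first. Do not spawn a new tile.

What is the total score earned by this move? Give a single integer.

Answer: 128

Derivation:
Slide up:
col 0: [0, 2, 8, 0] -> [2, 8, 0, 0]  score +0 (running 0)
col 1: [0, 64, 0, 64] -> [128, 0, 0, 0]  score +128 (running 128)
col 2: [0, 8, 2, 64] -> [8, 2, 64, 0]  score +0 (running 128)
col 3: [64, 0, 16, 0] -> [64, 16, 0, 0]  score +0 (running 128)
Board after move:
  2 128   8  64
  8   0   2  16
  0   0  64   0
  0   0   0   0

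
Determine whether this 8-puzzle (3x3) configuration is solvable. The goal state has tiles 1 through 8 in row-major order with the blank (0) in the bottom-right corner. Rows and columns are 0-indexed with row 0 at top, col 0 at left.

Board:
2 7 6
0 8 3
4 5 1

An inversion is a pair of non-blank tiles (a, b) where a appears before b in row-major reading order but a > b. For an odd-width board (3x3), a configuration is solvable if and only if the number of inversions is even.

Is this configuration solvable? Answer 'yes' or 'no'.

Inversions (pairs i<j in row-major order where tile[i] > tile[j] > 0): 17
17 is odd, so the puzzle is not solvable.

Answer: no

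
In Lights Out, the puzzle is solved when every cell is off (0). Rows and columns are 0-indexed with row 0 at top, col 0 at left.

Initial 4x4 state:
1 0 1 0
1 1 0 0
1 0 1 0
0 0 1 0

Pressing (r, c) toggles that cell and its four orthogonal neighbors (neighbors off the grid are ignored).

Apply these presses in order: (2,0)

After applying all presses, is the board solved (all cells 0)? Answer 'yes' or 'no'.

After press 1 at (2,0):
1 0 1 0
0 1 0 0
0 1 1 0
1 0 1 0

Lights still on: 7

Answer: no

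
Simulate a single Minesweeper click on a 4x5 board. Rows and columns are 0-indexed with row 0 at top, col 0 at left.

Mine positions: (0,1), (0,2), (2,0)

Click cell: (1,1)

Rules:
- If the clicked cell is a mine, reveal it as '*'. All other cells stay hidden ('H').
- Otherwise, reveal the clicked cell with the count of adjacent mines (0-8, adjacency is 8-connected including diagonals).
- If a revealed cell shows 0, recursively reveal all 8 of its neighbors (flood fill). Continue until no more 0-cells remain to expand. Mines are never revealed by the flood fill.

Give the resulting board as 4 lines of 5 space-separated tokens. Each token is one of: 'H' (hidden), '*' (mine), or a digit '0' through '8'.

H H H H H
H 3 H H H
H H H H H
H H H H H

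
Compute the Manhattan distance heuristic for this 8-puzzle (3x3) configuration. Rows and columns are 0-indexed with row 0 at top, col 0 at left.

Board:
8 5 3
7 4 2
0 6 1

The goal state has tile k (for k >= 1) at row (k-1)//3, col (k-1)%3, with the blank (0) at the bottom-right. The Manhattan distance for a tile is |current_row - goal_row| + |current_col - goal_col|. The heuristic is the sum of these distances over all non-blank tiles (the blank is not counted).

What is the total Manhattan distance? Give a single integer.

Tile 8: at (0,0), goal (2,1), distance |0-2|+|0-1| = 3
Tile 5: at (0,1), goal (1,1), distance |0-1|+|1-1| = 1
Tile 3: at (0,2), goal (0,2), distance |0-0|+|2-2| = 0
Tile 7: at (1,0), goal (2,0), distance |1-2|+|0-0| = 1
Tile 4: at (1,1), goal (1,0), distance |1-1|+|1-0| = 1
Tile 2: at (1,2), goal (0,1), distance |1-0|+|2-1| = 2
Tile 6: at (2,1), goal (1,2), distance |2-1|+|1-2| = 2
Tile 1: at (2,2), goal (0,0), distance |2-0|+|2-0| = 4
Sum: 3 + 1 + 0 + 1 + 1 + 2 + 2 + 4 = 14

Answer: 14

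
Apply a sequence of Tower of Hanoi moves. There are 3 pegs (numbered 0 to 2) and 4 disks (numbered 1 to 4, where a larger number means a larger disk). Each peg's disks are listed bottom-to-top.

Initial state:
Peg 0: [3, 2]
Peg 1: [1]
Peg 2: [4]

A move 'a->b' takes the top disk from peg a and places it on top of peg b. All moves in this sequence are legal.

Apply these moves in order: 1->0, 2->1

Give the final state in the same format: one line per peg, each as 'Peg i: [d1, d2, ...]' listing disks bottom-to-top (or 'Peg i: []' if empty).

Answer: Peg 0: [3, 2, 1]
Peg 1: [4]
Peg 2: []

Derivation:
After move 1 (1->0):
Peg 0: [3, 2, 1]
Peg 1: []
Peg 2: [4]

After move 2 (2->1):
Peg 0: [3, 2, 1]
Peg 1: [4]
Peg 2: []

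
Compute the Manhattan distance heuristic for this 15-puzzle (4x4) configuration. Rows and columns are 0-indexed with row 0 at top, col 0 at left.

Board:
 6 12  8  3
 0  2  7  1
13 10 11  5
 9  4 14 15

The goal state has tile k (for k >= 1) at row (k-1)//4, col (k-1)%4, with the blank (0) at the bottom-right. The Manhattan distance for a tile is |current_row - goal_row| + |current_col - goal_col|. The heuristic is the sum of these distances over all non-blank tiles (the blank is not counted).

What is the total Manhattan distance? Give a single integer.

Tile 6: at (0,0), goal (1,1), distance |0-1|+|0-1| = 2
Tile 12: at (0,1), goal (2,3), distance |0-2|+|1-3| = 4
Tile 8: at (0,2), goal (1,3), distance |0-1|+|2-3| = 2
Tile 3: at (0,3), goal (0,2), distance |0-0|+|3-2| = 1
Tile 2: at (1,1), goal (0,1), distance |1-0|+|1-1| = 1
Tile 7: at (1,2), goal (1,2), distance |1-1|+|2-2| = 0
Tile 1: at (1,3), goal (0,0), distance |1-0|+|3-0| = 4
Tile 13: at (2,0), goal (3,0), distance |2-3|+|0-0| = 1
Tile 10: at (2,1), goal (2,1), distance |2-2|+|1-1| = 0
Tile 11: at (2,2), goal (2,2), distance |2-2|+|2-2| = 0
Tile 5: at (2,3), goal (1,0), distance |2-1|+|3-0| = 4
Tile 9: at (3,0), goal (2,0), distance |3-2|+|0-0| = 1
Tile 4: at (3,1), goal (0,3), distance |3-0|+|1-3| = 5
Tile 14: at (3,2), goal (3,1), distance |3-3|+|2-1| = 1
Tile 15: at (3,3), goal (3,2), distance |3-3|+|3-2| = 1
Sum: 2 + 4 + 2 + 1 + 1 + 0 + 4 + 1 + 0 + 0 + 4 + 1 + 5 + 1 + 1 = 27

Answer: 27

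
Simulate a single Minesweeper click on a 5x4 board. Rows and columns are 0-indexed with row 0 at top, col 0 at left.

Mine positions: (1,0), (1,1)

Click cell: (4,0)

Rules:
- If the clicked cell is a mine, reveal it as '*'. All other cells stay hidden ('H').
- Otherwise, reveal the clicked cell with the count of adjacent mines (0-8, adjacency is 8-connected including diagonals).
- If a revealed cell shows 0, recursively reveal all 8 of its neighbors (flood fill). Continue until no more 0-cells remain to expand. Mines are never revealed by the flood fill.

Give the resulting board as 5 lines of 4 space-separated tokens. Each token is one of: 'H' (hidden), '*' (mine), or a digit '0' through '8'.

H H 1 0
H H 1 0
2 2 1 0
0 0 0 0
0 0 0 0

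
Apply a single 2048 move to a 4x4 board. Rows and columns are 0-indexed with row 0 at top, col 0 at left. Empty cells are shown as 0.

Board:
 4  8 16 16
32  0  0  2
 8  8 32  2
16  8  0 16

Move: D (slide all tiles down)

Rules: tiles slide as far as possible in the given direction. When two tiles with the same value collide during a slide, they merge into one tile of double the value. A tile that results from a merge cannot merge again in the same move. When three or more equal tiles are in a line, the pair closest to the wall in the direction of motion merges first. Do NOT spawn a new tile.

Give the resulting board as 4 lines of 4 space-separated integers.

Answer:  4  0  0  0
32  0  0 16
 8  8 16  4
16 16 32 16

Derivation:
Slide down:
col 0: [4, 32, 8, 16] -> [4, 32, 8, 16]
col 1: [8, 0, 8, 8] -> [0, 0, 8, 16]
col 2: [16, 0, 32, 0] -> [0, 0, 16, 32]
col 3: [16, 2, 2, 16] -> [0, 16, 4, 16]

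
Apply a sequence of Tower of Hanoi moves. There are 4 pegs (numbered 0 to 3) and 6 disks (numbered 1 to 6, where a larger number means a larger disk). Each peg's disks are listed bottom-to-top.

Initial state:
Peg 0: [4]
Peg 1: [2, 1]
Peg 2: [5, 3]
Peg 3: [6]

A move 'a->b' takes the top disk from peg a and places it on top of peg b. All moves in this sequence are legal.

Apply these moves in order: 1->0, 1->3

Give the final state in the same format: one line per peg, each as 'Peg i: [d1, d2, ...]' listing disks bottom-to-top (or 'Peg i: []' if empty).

After move 1 (1->0):
Peg 0: [4, 1]
Peg 1: [2]
Peg 2: [5, 3]
Peg 3: [6]

After move 2 (1->3):
Peg 0: [4, 1]
Peg 1: []
Peg 2: [5, 3]
Peg 3: [6, 2]

Answer: Peg 0: [4, 1]
Peg 1: []
Peg 2: [5, 3]
Peg 3: [6, 2]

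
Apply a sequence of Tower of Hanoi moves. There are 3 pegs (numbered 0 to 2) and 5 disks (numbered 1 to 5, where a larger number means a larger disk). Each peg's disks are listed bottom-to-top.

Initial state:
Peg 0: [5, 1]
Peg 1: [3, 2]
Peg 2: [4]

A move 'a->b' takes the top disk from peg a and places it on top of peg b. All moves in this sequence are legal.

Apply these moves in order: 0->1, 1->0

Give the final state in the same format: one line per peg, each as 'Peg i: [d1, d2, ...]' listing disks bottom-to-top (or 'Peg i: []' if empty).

After move 1 (0->1):
Peg 0: [5]
Peg 1: [3, 2, 1]
Peg 2: [4]

After move 2 (1->0):
Peg 0: [5, 1]
Peg 1: [3, 2]
Peg 2: [4]

Answer: Peg 0: [5, 1]
Peg 1: [3, 2]
Peg 2: [4]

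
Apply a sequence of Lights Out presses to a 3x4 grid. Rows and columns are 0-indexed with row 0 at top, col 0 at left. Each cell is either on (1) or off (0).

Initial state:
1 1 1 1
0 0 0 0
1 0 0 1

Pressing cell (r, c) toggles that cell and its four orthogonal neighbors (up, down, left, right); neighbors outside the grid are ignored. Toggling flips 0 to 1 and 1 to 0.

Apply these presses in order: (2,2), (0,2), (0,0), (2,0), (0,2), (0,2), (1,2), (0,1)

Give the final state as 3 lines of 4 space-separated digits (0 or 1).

Answer: 1 0 0 0
0 0 1 1
0 0 0 0

Derivation:
After press 1 at (2,2):
1 1 1 1
0 0 1 0
1 1 1 0

After press 2 at (0,2):
1 0 0 0
0 0 0 0
1 1 1 0

After press 3 at (0,0):
0 1 0 0
1 0 0 0
1 1 1 0

After press 4 at (2,0):
0 1 0 0
0 0 0 0
0 0 1 0

After press 5 at (0,2):
0 0 1 1
0 0 1 0
0 0 1 0

After press 6 at (0,2):
0 1 0 0
0 0 0 0
0 0 1 0

After press 7 at (1,2):
0 1 1 0
0 1 1 1
0 0 0 0

After press 8 at (0,1):
1 0 0 0
0 0 1 1
0 0 0 0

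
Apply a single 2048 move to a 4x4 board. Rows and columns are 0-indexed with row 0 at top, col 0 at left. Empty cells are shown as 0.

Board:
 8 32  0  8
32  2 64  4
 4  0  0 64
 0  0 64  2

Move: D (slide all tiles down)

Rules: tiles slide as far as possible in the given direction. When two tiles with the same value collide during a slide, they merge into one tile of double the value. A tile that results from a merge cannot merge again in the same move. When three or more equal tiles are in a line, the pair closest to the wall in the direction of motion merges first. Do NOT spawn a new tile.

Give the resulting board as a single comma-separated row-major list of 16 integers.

Answer: 0, 0, 0, 8, 8, 0, 0, 4, 32, 32, 0, 64, 4, 2, 128, 2

Derivation:
Slide down:
col 0: [8, 32, 4, 0] -> [0, 8, 32, 4]
col 1: [32, 2, 0, 0] -> [0, 0, 32, 2]
col 2: [0, 64, 0, 64] -> [0, 0, 0, 128]
col 3: [8, 4, 64, 2] -> [8, 4, 64, 2]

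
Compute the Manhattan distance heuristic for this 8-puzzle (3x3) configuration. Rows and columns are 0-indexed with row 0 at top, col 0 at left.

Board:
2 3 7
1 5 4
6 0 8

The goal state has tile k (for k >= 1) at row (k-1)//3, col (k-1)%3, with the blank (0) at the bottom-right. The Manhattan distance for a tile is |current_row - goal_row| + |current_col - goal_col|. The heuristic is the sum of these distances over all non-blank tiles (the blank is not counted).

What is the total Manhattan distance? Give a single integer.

Tile 2: (0,0)->(0,1) = 1
Tile 3: (0,1)->(0,2) = 1
Tile 7: (0,2)->(2,0) = 4
Tile 1: (1,0)->(0,0) = 1
Tile 5: (1,1)->(1,1) = 0
Tile 4: (1,2)->(1,0) = 2
Tile 6: (2,0)->(1,2) = 3
Tile 8: (2,2)->(2,1) = 1
Sum: 1 + 1 + 4 + 1 + 0 + 2 + 3 + 1 = 13

Answer: 13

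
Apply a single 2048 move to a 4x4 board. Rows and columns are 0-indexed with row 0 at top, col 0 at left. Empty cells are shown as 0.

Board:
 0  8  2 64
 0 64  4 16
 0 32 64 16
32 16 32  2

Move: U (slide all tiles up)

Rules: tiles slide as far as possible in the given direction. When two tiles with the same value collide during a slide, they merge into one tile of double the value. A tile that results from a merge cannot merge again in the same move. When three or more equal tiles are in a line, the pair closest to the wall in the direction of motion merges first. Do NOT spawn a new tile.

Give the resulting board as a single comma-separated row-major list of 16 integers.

Slide up:
col 0: [0, 0, 0, 32] -> [32, 0, 0, 0]
col 1: [8, 64, 32, 16] -> [8, 64, 32, 16]
col 2: [2, 4, 64, 32] -> [2, 4, 64, 32]
col 3: [64, 16, 16, 2] -> [64, 32, 2, 0]

Answer: 32, 8, 2, 64, 0, 64, 4, 32, 0, 32, 64, 2, 0, 16, 32, 0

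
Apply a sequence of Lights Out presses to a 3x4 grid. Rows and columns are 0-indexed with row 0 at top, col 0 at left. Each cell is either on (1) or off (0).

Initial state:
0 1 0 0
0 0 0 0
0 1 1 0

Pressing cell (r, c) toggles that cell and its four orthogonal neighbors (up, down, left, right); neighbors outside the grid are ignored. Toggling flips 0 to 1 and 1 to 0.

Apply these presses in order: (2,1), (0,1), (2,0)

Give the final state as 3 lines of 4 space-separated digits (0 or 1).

Answer: 1 0 1 0
1 0 0 0
0 1 0 0

Derivation:
After press 1 at (2,1):
0 1 0 0
0 1 0 0
1 0 0 0

After press 2 at (0,1):
1 0 1 0
0 0 0 0
1 0 0 0

After press 3 at (2,0):
1 0 1 0
1 0 0 0
0 1 0 0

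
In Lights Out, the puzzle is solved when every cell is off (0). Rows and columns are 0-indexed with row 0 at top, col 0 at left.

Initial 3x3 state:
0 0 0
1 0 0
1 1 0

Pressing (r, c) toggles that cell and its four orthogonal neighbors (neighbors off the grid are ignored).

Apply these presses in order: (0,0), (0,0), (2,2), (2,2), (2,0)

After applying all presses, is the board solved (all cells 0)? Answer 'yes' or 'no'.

Answer: yes

Derivation:
After press 1 at (0,0):
1 1 0
0 0 0
1 1 0

After press 2 at (0,0):
0 0 0
1 0 0
1 1 0

After press 3 at (2,2):
0 0 0
1 0 1
1 0 1

After press 4 at (2,2):
0 0 0
1 0 0
1 1 0

After press 5 at (2,0):
0 0 0
0 0 0
0 0 0

Lights still on: 0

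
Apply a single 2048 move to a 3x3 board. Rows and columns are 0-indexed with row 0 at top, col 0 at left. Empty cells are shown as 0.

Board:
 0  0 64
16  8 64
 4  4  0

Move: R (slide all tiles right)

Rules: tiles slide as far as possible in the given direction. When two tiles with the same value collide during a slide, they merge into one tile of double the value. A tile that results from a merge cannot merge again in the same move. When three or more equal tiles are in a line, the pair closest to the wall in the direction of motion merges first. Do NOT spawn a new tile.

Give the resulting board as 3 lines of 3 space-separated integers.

Answer:  0  0 64
16  8 64
 0  0  8

Derivation:
Slide right:
row 0: [0, 0, 64] -> [0, 0, 64]
row 1: [16, 8, 64] -> [16, 8, 64]
row 2: [4, 4, 0] -> [0, 0, 8]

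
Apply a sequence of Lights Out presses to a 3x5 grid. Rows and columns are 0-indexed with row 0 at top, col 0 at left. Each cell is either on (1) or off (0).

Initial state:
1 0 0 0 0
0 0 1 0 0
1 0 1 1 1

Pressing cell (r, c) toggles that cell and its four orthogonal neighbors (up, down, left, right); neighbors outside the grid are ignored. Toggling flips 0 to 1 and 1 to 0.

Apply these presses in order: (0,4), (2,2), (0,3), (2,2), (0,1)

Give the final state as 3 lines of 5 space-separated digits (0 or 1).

Answer: 0 1 0 0 0
0 1 1 1 1
1 0 1 1 1

Derivation:
After press 1 at (0,4):
1 0 0 1 1
0 0 1 0 1
1 0 1 1 1

After press 2 at (2,2):
1 0 0 1 1
0 0 0 0 1
1 1 0 0 1

After press 3 at (0,3):
1 0 1 0 0
0 0 0 1 1
1 1 0 0 1

After press 4 at (2,2):
1 0 1 0 0
0 0 1 1 1
1 0 1 1 1

After press 5 at (0,1):
0 1 0 0 0
0 1 1 1 1
1 0 1 1 1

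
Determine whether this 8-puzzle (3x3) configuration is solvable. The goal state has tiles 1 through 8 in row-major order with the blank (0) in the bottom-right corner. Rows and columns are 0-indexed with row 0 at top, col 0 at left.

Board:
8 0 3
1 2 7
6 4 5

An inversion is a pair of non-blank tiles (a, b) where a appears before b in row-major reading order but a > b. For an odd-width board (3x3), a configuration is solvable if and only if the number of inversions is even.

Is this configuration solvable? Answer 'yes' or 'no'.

Inversions (pairs i<j in row-major order where tile[i] > tile[j] > 0): 14
14 is even, so the puzzle is solvable.

Answer: yes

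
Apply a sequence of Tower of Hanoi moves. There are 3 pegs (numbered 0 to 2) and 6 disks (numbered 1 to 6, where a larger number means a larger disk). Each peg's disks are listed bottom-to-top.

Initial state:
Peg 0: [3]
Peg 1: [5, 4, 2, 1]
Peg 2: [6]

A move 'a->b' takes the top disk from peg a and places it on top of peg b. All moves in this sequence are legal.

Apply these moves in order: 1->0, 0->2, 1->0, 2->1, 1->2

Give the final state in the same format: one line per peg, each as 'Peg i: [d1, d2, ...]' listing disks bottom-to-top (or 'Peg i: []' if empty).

Answer: Peg 0: [3, 2]
Peg 1: [5, 4]
Peg 2: [6, 1]

Derivation:
After move 1 (1->0):
Peg 0: [3, 1]
Peg 1: [5, 4, 2]
Peg 2: [6]

After move 2 (0->2):
Peg 0: [3]
Peg 1: [5, 4, 2]
Peg 2: [6, 1]

After move 3 (1->0):
Peg 0: [3, 2]
Peg 1: [5, 4]
Peg 2: [6, 1]

After move 4 (2->1):
Peg 0: [3, 2]
Peg 1: [5, 4, 1]
Peg 2: [6]

After move 5 (1->2):
Peg 0: [3, 2]
Peg 1: [5, 4]
Peg 2: [6, 1]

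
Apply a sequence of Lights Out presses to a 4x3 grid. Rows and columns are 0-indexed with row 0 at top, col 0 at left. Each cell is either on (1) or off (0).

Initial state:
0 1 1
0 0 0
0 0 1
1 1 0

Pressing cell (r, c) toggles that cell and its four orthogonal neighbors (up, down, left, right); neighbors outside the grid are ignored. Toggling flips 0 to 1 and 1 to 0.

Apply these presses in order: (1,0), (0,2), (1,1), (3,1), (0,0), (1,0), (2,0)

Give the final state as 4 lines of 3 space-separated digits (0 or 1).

Answer: 1 0 0
1 1 0
1 1 1
1 0 1

Derivation:
After press 1 at (1,0):
1 1 1
1 1 0
1 0 1
1 1 0

After press 2 at (0,2):
1 0 0
1 1 1
1 0 1
1 1 0

After press 3 at (1,1):
1 1 0
0 0 0
1 1 1
1 1 0

After press 4 at (3,1):
1 1 0
0 0 0
1 0 1
0 0 1

After press 5 at (0,0):
0 0 0
1 0 0
1 0 1
0 0 1

After press 6 at (1,0):
1 0 0
0 1 0
0 0 1
0 0 1

After press 7 at (2,0):
1 0 0
1 1 0
1 1 1
1 0 1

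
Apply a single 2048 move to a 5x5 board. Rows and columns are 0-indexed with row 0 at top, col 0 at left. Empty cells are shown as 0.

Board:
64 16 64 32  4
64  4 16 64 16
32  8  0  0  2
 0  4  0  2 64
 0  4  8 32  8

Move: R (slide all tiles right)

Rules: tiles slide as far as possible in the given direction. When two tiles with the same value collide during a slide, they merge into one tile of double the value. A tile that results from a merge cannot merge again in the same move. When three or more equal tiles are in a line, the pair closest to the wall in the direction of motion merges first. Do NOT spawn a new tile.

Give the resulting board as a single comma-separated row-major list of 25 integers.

Answer: 64, 16, 64, 32, 4, 64, 4, 16, 64, 16, 0, 0, 32, 8, 2, 0, 0, 4, 2, 64, 0, 4, 8, 32, 8

Derivation:
Slide right:
row 0: [64, 16, 64, 32, 4] -> [64, 16, 64, 32, 4]
row 1: [64, 4, 16, 64, 16] -> [64, 4, 16, 64, 16]
row 2: [32, 8, 0, 0, 2] -> [0, 0, 32, 8, 2]
row 3: [0, 4, 0, 2, 64] -> [0, 0, 4, 2, 64]
row 4: [0, 4, 8, 32, 8] -> [0, 4, 8, 32, 8]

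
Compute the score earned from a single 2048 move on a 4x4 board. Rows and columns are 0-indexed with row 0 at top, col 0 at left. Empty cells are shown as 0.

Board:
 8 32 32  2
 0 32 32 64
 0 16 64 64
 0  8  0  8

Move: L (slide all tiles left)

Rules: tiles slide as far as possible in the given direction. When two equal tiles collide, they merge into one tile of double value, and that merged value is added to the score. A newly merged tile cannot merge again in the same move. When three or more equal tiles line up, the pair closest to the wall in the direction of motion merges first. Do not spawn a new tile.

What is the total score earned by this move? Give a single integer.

Answer: 272

Derivation:
Slide left:
row 0: [8, 32, 32, 2] -> [8, 64, 2, 0]  score +64 (running 64)
row 1: [0, 32, 32, 64] -> [64, 64, 0, 0]  score +64 (running 128)
row 2: [0, 16, 64, 64] -> [16, 128, 0, 0]  score +128 (running 256)
row 3: [0, 8, 0, 8] -> [16, 0, 0, 0]  score +16 (running 272)
Board after move:
  8  64   2   0
 64  64   0   0
 16 128   0   0
 16   0   0   0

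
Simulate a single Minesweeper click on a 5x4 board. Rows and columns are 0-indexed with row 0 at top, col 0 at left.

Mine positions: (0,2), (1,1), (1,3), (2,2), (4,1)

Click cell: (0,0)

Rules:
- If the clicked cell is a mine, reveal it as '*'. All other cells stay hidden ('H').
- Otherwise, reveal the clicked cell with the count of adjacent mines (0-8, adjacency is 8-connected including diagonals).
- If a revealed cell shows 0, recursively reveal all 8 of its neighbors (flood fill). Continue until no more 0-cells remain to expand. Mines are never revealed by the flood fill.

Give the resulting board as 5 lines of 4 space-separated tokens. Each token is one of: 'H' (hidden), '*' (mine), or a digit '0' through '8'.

1 H H H
H H H H
H H H H
H H H H
H H H H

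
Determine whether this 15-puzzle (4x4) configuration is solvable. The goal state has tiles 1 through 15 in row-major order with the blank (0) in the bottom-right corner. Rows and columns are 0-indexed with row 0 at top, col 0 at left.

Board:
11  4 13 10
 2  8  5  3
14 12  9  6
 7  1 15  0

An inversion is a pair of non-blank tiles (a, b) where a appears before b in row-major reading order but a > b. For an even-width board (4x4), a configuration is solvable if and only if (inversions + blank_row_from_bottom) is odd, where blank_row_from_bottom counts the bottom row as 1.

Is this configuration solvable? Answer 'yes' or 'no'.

Answer: yes

Derivation:
Inversions: 54
Blank is in row 3 (0-indexed from top), which is row 1 counting from the bottom (bottom = 1).
54 + 1 = 55, which is odd, so the puzzle is solvable.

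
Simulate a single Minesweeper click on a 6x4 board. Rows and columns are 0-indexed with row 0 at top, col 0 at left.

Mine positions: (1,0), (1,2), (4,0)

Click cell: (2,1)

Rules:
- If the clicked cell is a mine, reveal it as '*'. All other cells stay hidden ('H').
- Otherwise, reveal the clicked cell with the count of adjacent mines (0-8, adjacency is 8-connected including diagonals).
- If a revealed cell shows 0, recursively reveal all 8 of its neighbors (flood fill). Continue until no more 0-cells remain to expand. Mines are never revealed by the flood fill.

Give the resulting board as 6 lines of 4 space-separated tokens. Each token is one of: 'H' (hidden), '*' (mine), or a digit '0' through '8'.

H H H H
H H H H
H 2 H H
H H H H
H H H H
H H H H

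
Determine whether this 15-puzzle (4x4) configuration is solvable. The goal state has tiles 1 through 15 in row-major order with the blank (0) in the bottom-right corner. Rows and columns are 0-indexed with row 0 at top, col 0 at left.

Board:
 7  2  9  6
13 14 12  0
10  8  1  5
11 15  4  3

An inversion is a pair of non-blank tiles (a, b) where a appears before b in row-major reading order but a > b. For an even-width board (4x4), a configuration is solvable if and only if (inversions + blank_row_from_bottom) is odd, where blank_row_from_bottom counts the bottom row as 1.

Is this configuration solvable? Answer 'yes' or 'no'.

Answer: yes

Derivation:
Inversions: 56
Blank is in row 1 (0-indexed from top), which is row 3 counting from the bottom (bottom = 1).
56 + 3 = 59, which is odd, so the puzzle is solvable.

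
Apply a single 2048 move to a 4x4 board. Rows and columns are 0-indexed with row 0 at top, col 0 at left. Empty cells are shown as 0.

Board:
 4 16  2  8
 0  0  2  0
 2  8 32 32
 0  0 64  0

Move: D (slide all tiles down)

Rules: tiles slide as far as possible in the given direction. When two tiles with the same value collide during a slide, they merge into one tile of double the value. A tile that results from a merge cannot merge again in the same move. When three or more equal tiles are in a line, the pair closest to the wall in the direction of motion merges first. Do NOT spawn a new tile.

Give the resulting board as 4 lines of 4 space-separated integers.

Answer:  0  0  0  0
 0  0  4  0
 4 16 32  8
 2  8 64 32

Derivation:
Slide down:
col 0: [4, 0, 2, 0] -> [0, 0, 4, 2]
col 1: [16, 0, 8, 0] -> [0, 0, 16, 8]
col 2: [2, 2, 32, 64] -> [0, 4, 32, 64]
col 3: [8, 0, 32, 0] -> [0, 0, 8, 32]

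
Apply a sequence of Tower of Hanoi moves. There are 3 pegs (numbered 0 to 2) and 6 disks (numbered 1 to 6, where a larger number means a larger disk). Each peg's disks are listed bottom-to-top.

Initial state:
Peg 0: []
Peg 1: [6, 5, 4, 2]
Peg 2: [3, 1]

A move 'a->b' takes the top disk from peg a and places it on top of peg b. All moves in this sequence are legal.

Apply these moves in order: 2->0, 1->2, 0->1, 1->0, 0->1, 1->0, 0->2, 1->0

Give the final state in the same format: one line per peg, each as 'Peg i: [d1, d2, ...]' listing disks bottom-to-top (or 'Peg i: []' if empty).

After move 1 (2->0):
Peg 0: [1]
Peg 1: [6, 5, 4, 2]
Peg 2: [3]

After move 2 (1->2):
Peg 0: [1]
Peg 1: [6, 5, 4]
Peg 2: [3, 2]

After move 3 (0->1):
Peg 0: []
Peg 1: [6, 5, 4, 1]
Peg 2: [3, 2]

After move 4 (1->0):
Peg 0: [1]
Peg 1: [6, 5, 4]
Peg 2: [3, 2]

After move 5 (0->1):
Peg 0: []
Peg 1: [6, 5, 4, 1]
Peg 2: [3, 2]

After move 6 (1->0):
Peg 0: [1]
Peg 1: [6, 5, 4]
Peg 2: [3, 2]

After move 7 (0->2):
Peg 0: []
Peg 1: [6, 5, 4]
Peg 2: [3, 2, 1]

After move 8 (1->0):
Peg 0: [4]
Peg 1: [6, 5]
Peg 2: [3, 2, 1]

Answer: Peg 0: [4]
Peg 1: [6, 5]
Peg 2: [3, 2, 1]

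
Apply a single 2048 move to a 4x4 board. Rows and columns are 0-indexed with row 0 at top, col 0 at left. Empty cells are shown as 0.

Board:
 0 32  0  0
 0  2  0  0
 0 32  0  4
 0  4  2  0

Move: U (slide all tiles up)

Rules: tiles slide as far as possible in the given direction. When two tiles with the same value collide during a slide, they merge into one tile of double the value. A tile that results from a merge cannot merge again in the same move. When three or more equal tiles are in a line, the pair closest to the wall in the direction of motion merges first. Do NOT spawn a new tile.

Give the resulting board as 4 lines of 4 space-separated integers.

Answer:  0 32  2  4
 0  2  0  0
 0 32  0  0
 0  4  0  0

Derivation:
Slide up:
col 0: [0, 0, 0, 0] -> [0, 0, 0, 0]
col 1: [32, 2, 32, 4] -> [32, 2, 32, 4]
col 2: [0, 0, 0, 2] -> [2, 0, 0, 0]
col 3: [0, 0, 4, 0] -> [4, 0, 0, 0]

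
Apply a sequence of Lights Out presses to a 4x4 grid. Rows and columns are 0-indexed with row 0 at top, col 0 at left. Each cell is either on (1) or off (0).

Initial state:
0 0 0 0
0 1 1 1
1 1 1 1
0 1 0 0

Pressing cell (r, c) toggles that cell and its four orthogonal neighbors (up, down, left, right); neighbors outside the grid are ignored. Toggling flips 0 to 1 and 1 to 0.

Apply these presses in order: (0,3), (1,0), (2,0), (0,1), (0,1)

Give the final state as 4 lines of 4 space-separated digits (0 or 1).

After press 1 at (0,3):
0 0 1 1
0 1 1 0
1 1 1 1
0 1 0 0

After press 2 at (1,0):
1 0 1 1
1 0 1 0
0 1 1 1
0 1 0 0

After press 3 at (2,0):
1 0 1 1
0 0 1 0
1 0 1 1
1 1 0 0

After press 4 at (0,1):
0 1 0 1
0 1 1 0
1 0 1 1
1 1 0 0

After press 5 at (0,1):
1 0 1 1
0 0 1 0
1 0 1 1
1 1 0 0

Answer: 1 0 1 1
0 0 1 0
1 0 1 1
1 1 0 0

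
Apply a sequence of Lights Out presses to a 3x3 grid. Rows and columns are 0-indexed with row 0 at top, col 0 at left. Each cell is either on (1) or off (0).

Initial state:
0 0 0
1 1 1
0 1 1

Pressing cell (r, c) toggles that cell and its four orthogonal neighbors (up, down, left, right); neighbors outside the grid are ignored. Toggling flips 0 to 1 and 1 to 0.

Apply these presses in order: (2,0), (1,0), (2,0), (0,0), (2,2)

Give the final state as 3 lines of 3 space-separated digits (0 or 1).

Answer: 0 1 0
1 0 0
1 0 0

Derivation:
After press 1 at (2,0):
0 0 0
0 1 1
1 0 1

After press 2 at (1,0):
1 0 0
1 0 1
0 0 1

After press 3 at (2,0):
1 0 0
0 0 1
1 1 1

After press 4 at (0,0):
0 1 0
1 0 1
1 1 1

After press 5 at (2,2):
0 1 0
1 0 0
1 0 0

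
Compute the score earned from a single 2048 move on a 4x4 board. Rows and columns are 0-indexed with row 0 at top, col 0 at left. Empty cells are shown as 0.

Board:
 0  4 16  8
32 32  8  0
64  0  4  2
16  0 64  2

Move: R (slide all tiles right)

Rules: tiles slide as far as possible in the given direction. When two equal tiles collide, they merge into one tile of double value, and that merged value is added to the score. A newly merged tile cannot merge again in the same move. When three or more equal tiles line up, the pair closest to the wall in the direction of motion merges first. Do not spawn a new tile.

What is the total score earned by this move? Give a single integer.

Answer: 64

Derivation:
Slide right:
row 0: [0, 4, 16, 8] -> [0, 4, 16, 8]  score +0 (running 0)
row 1: [32, 32, 8, 0] -> [0, 0, 64, 8]  score +64 (running 64)
row 2: [64, 0, 4, 2] -> [0, 64, 4, 2]  score +0 (running 64)
row 3: [16, 0, 64, 2] -> [0, 16, 64, 2]  score +0 (running 64)
Board after move:
 0  4 16  8
 0  0 64  8
 0 64  4  2
 0 16 64  2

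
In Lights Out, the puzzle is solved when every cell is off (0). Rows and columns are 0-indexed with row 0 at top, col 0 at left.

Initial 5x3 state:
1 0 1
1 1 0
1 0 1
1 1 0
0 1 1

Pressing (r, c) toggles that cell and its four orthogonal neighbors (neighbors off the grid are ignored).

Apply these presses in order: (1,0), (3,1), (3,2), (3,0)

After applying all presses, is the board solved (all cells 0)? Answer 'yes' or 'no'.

After press 1 at (1,0):
0 0 1
0 0 0
0 0 1
1 1 0
0 1 1

After press 2 at (3,1):
0 0 1
0 0 0
0 1 1
0 0 1
0 0 1

After press 3 at (3,2):
0 0 1
0 0 0
0 1 0
0 1 0
0 0 0

After press 4 at (3,0):
0 0 1
0 0 0
1 1 0
1 0 0
1 0 0

Lights still on: 5

Answer: no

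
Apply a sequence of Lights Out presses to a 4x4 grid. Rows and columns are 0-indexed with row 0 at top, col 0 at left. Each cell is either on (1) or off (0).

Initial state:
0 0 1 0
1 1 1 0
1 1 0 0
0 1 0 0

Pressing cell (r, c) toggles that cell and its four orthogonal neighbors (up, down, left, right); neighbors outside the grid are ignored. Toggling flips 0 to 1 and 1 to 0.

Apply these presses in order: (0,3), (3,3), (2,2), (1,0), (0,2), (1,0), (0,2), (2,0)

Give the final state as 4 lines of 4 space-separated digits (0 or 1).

Answer: 0 0 0 1
0 1 0 1
0 1 1 0
1 1 0 1

Derivation:
After press 1 at (0,3):
0 0 0 1
1 1 1 1
1 1 0 0
0 1 0 0

After press 2 at (3,3):
0 0 0 1
1 1 1 1
1 1 0 1
0 1 1 1

After press 3 at (2,2):
0 0 0 1
1 1 0 1
1 0 1 0
0 1 0 1

After press 4 at (1,0):
1 0 0 1
0 0 0 1
0 0 1 0
0 1 0 1

After press 5 at (0,2):
1 1 1 0
0 0 1 1
0 0 1 0
0 1 0 1

After press 6 at (1,0):
0 1 1 0
1 1 1 1
1 0 1 0
0 1 0 1

After press 7 at (0,2):
0 0 0 1
1 1 0 1
1 0 1 0
0 1 0 1

After press 8 at (2,0):
0 0 0 1
0 1 0 1
0 1 1 0
1 1 0 1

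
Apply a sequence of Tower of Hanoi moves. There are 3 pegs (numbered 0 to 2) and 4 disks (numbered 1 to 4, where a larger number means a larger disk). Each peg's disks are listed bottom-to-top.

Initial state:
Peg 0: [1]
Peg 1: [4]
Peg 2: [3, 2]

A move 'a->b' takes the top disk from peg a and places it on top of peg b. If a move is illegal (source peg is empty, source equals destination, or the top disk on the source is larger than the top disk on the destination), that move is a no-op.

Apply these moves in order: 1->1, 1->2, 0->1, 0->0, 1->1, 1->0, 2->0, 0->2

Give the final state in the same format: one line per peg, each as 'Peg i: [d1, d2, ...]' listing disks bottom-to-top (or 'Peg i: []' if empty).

After move 1 (1->1):
Peg 0: [1]
Peg 1: [4]
Peg 2: [3, 2]

After move 2 (1->2):
Peg 0: [1]
Peg 1: [4]
Peg 2: [3, 2]

After move 3 (0->1):
Peg 0: []
Peg 1: [4, 1]
Peg 2: [3, 2]

After move 4 (0->0):
Peg 0: []
Peg 1: [4, 1]
Peg 2: [3, 2]

After move 5 (1->1):
Peg 0: []
Peg 1: [4, 1]
Peg 2: [3, 2]

After move 6 (1->0):
Peg 0: [1]
Peg 1: [4]
Peg 2: [3, 2]

After move 7 (2->0):
Peg 0: [1]
Peg 1: [4]
Peg 2: [3, 2]

After move 8 (0->2):
Peg 0: []
Peg 1: [4]
Peg 2: [3, 2, 1]

Answer: Peg 0: []
Peg 1: [4]
Peg 2: [3, 2, 1]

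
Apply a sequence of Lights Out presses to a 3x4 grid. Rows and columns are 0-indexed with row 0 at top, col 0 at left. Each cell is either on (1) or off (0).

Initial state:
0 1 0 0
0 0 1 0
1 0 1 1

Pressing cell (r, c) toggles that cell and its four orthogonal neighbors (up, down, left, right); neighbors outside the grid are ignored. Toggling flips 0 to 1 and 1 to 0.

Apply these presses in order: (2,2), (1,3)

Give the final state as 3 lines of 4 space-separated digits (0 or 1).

After press 1 at (2,2):
0 1 0 0
0 0 0 0
1 1 0 0

After press 2 at (1,3):
0 1 0 1
0 0 1 1
1 1 0 1

Answer: 0 1 0 1
0 0 1 1
1 1 0 1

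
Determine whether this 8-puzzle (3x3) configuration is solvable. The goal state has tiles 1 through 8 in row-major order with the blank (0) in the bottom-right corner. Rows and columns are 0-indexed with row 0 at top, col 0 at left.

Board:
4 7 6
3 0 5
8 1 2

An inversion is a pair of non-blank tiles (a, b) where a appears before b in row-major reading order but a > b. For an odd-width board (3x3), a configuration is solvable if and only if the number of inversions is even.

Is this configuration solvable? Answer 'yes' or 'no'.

Inversions (pairs i<j in row-major order where tile[i] > tile[j] > 0): 18
18 is even, so the puzzle is solvable.

Answer: yes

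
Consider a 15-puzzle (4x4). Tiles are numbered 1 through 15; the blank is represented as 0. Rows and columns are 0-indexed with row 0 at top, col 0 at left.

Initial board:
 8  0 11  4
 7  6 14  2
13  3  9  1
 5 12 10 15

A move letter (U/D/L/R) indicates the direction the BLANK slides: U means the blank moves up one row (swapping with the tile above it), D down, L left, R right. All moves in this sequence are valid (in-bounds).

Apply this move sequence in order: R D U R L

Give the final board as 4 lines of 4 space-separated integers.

Answer:  8 11  0  4
 7  6 14  2
13  3  9  1
 5 12 10 15

Derivation:
After move 1 (R):
 8 11  0  4
 7  6 14  2
13  3  9  1
 5 12 10 15

After move 2 (D):
 8 11 14  4
 7  6  0  2
13  3  9  1
 5 12 10 15

After move 3 (U):
 8 11  0  4
 7  6 14  2
13  3  9  1
 5 12 10 15

After move 4 (R):
 8 11  4  0
 7  6 14  2
13  3  9  1
 5 12 10 15

After move 5 (L):
 8 11  0  4
 7  6 14  2
13  3  9  1
 5 12 10 15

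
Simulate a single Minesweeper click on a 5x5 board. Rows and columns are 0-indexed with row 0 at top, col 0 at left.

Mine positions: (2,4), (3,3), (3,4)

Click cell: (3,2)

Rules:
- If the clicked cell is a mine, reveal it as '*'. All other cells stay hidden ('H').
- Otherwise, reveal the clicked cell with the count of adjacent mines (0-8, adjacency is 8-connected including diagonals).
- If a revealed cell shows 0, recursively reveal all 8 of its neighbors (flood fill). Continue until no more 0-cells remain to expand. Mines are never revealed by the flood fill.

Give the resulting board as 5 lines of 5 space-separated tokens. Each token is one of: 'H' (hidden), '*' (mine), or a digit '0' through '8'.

H H H H H
H H H H H
H H H H H
H H 1 H H
H H H H H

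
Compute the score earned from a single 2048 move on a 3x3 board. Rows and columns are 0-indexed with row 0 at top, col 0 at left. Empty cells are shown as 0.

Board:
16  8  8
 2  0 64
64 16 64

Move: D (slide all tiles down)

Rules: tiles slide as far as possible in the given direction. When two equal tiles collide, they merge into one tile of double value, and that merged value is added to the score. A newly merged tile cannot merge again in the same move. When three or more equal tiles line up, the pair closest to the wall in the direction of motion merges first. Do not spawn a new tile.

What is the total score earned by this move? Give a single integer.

Slide down:
col 0: [16, 2, 64] -> [16, 2, 64]  score +0 (running 0)
col 1: [8, 0, 16] -> [0, 8, 16]  score +0 (running 0)
col 2: [8, 64, 64] -> [0, 8, 128]  score +128 (running 128)
Board after move:
 16   0   0
  2   8   8
 64  16 128

Answer: 128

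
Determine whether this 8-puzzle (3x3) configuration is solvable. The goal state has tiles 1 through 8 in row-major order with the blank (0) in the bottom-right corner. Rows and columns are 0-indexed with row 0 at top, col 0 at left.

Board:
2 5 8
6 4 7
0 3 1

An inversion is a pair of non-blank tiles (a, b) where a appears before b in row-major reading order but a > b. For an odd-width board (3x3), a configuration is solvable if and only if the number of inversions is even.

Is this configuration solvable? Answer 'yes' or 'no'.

Answer: no

Derivation:
Inversions (pairs i<j in row-major order where tile[i] > tile[j] > 0): 17
17 is odd, so the puzzle is not solvable.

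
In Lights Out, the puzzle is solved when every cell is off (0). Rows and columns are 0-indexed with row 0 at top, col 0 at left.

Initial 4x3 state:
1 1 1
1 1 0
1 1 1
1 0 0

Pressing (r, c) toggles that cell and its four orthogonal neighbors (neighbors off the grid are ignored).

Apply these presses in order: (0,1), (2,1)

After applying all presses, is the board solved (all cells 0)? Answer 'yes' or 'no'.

Answer: no

Derivation:
After press 1 at (0,1):
0 0 0
1 0 0
1 1 1
1 0 0

After press 2 at (2,1):
0 0 0
1 1 0
0 0 0
1 1 0

Lights still on: 4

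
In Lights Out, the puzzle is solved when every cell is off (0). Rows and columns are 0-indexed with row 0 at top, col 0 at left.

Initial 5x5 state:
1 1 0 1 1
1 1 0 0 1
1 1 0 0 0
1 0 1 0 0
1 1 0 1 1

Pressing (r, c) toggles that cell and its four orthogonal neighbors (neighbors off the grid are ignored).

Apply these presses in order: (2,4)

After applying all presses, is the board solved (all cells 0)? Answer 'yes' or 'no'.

Answer: no

Derivation:
After press 1 at (2,4):
1 1 0 1 1
1 1 0 0 0
1 1 0 1 1
1 0 1 0 1
1 1 0 1 1

Lights still on: 17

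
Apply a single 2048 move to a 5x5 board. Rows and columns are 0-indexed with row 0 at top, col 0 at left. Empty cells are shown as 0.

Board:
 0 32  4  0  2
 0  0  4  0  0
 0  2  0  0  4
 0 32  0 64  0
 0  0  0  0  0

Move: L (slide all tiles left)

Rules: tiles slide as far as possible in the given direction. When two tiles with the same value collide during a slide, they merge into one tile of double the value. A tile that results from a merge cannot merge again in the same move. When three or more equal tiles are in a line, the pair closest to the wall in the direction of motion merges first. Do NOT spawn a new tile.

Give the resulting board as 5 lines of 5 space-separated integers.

Slide left:
row 0: [0, 32, 4, 0, 2] -> [32, 4, 2, 0, 0]
row 1: [0, 0, 4, 0, 0] -> [4, 0, 0, 0, 0]
row 2: [0, 2, 0, 0, 4] -> [2, 4, 0, 0, 0]
row 3: [0, 32, 0, 64, 0] -> [32, 64, 0, 0, 0]
row 4: [0, 0, 0, 0, 0] -> [0, 0, 0, 0, 0]

Answer: 32  4  2  0  0
 4  0  0  0  0
 2  4  0  0  0
32 64  0  0  0
 0  0  0  0  0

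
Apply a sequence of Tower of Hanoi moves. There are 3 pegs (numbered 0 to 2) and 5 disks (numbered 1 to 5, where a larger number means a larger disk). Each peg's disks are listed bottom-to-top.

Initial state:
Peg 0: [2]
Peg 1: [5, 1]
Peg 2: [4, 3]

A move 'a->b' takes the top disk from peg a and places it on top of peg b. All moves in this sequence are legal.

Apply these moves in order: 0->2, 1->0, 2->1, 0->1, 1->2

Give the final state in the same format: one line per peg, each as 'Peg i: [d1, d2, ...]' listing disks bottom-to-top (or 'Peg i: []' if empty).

After move 1 (0->2):
Peg 0: []
Peg 1: [5, 1]
Peg 2: [4, 3, 2]

After move 2 (1->0):
Peg 0: [1]
Peg 1: [5]
Peg 2: [4, 3, 2]

After move 3 (2->1):
Peg 0: [1]
Peg 1: [5, 2]
Peg 2: [4, 3]

After move 4 (0->1):
Peg 0: []
Peg 1: [5, 2, 1]
Peg 2: [4, 3]

After move 5 (1->2):
Peg 0: []
Peg 1: [5, 2]
Peg 2: [4, 3, 1]

Answer: Peg 0: []
Peg 1: [5, 2]
Peg 2: [4, 3, 1]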